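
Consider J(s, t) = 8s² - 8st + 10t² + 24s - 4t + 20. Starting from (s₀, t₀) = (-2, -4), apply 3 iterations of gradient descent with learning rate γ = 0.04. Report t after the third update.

-0.827904

∇J = (16s - 8t + 24, -8s + 20t - 4)
Step 1: at (-2, -4), ∇J = (24, -68) → (-2, -4) − 0.04·(24, -68) = (-2.96, -1.28)
Step 2: at (-2.96, -1.28), ∇J = (-13.12, -5.92) → (-2.96, -1.28) − 0.04·(-13.12, -5.92) = (-2.4352, -1.0432)
Step 3: at (-2.4352, -1.0432), ∇J = (-6.6176, -5.3824) → (-2.4352, -1.0432) − 0.04·(-6.6176, -5.3824) = (-2.170496, -0.827904)
t = -0.827904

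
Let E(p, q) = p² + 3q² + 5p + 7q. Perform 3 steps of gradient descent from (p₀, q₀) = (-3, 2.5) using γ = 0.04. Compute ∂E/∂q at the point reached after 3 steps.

9.657472

∇E = (2p + 5, 6q + 7)
(p₁, q₁) = (-3, 2.5) − 0.04·(-1, 22) = (-2.96, 1.62)
(p₂, q₂) = (-2.96, 1.62) − 0.04·(-0.92, 16.72) = (-2.9232, 0.9512)
(p₃, q₃) = (-2.9232, 0.9512) − 0.04·(-0.8464, 12.7072) = (-2.889344, 0.442912)
∂E/∂q at (-2.889344, 0.442912) = 9.657472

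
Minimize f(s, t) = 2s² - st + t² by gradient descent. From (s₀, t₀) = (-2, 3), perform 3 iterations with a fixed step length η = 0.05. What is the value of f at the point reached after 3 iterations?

6.380702125

∇f = (4s - t, -s + 2t)
Step 1: at (-2, 3), ∇f = (-11, 8) → (-2, 3) − 0.05·(-11, 8) = (-1.45, 2.6)
Step 2: at (-1.45, 2.6), ∇f = (-8.4, 6.65) → (-1.45, 2.6) − 0.05·(-8.4, 6.65) = (-1.03, 2.2675)
Step 3: at (-1.03, 2.2675), ∇f = (-6.3875, 5.565) → (-1.03, 2.2675) − 0.05·(-6.3875, 5.565) = (-0.710625, 1.98925)
f(-0.710625, 1.98925) = 6.380702125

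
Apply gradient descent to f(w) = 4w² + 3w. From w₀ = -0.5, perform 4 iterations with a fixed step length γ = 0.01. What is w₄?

-0.46454912

f′(w) = 8w + 3
w₁ = -0.5 − 0.01·(-1) = -0.49
w₂ = -0.49 − 0.01·(-0.92) = -0.4808
w₃ = -0.4808 − 0.01·(-0.8464) = -0.472336
w₄ = -0.472336 − 0.01·(-0.778688) = -0.46454912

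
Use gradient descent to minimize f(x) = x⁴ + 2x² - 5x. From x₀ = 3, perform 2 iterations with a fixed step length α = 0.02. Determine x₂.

f′(x) = 4x³ + 4x - 5
Step 1: f′(3) = 115; x₁ = 3 − 0.02·115 = 0.7
Step 2: f′(0.7) = -0.828; x₂ = 0.7 − 0.02·(-0.828) = 0.71656

0.71656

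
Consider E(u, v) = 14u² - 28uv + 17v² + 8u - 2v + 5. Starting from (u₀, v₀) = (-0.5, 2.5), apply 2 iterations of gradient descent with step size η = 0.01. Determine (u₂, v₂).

∇E = (28u - 28v + 8, -28u + 34v - 2)
Step 1: at (-0.5, 2.5), ∇E = (-76, 97) → (-0.5, 2.5) − 0.01·(-76, 97) = (0.26, 1.53)
Step 2: at (0.26, 1.53), ∇E = (-27.56, 42.74) → (0.26, 1.53) − 0.01·(-27.56, 42.74) = (0.5356, 1.1026)

(0.5356, 1.1026)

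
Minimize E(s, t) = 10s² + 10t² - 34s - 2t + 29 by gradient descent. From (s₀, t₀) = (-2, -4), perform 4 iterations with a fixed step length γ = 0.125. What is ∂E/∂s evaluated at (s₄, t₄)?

∇E = (20s - 34, 20t - 2)
Step 1: at (-2, -4), ∇E = (-74, -82) → (-2, -4) − 0.125·(-74, -82) = (7.25, 6.25)
Step 2: at (7.25, 6.25), ∇E = (111, 123) → (7.25, 6.25) − 0.125·(111, 123) = (-6.625, -9.125)
Step 3: at (-6.625, -9.125), ∇E = (-166.5, -184.5) → (-6.625, -9.125) − 0.125·(-166.5, -184.5) = (14.1875, 13.9375)
Step 4: at (14.1875, 13.9375), ∇E = (249.75, 276.75) → (14.1875, 13.9375) − 0.125·(249.75, 276.75) = (-17.03125, -20.65625)
∂E/∂s at (-17.03125, -20.65625) = -374.625

-374.625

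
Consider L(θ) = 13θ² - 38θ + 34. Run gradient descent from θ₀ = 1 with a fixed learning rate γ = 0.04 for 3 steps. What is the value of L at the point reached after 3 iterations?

6.230769242112

L′(θ) = 26θ - 38
Step 1: L′(1) = -12; θ₁ = 1 − 0.04·(-12) = 1.48
Step 2: L′(1.48) = 0.48; θ₂ = 1.48 − 0.04·0.48 = 1.4608
Step 3: L′(1.4608) = -0.0192; θ₃ = 1.4608 − 0.04·(-0.0192) = 1.461568
L(1.461568) = 6.230769242112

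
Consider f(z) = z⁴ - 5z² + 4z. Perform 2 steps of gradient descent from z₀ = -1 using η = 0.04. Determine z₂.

f′(z) = 4z³ - 10z + 4
Step 1: f′(-1) = 10; z₁ = -1 − 0.04·10 = -1.4
Step 2: f′(-1.4) = 7.024; z₂ = -1.4 − 0.04·7.024 = -1.68096

-1.68096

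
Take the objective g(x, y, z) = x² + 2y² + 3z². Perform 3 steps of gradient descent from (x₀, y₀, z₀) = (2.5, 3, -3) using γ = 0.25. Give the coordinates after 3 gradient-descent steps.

∇g = (2x, 4y, 6z)
(x₁, y₁, z₁) = (2.5, 3, -3) − 0.25·(5, 12, -18) = (1.25, 0, 1.5)
(x₂, y₂, z₂) = (1.25, 0, 1.5) − 0.25·(2.5, 0, 9) = (0.625, 0, -0.75)
(x₃, y₃, z₃) = (0.625, 0, -0.75) − 0.25·(1.25, 0, -4.5) = (0.3125, 0, 0.375)

(0.3125, 0, 0.375)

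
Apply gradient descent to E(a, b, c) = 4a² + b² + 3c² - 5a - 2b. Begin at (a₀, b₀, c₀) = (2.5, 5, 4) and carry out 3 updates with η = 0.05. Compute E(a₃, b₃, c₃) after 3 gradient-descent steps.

12.243808

∇E = (8a - 5, 2b - 2, 6c)
Step 1: at (2.5, 5, 4), ∇E = (15, 8, 24) → (2.5, 5, 4) − 0.05·(15, 8, 24) = (1.75, 4.6, 2.8)
Step 2: at (1.75, 4.6, 2.8), ∇E = (9, 7.2, 16.8) → (1.75, 4.6, 2.8) − 0.05·(9, 7.2, 16.8) = (1.3, 4.24, 1.96)
Step 3: at (1.3, 4.24, 1.96), ∇E = (5.4, 6.48, 11.76) → (1.3, 4.24, 1.96) − 0.05·(5.4, 6.48, 11.76) = (1.03, 3.916, 1.372)
E(1.03, 3.916, 1.372) = 12.243808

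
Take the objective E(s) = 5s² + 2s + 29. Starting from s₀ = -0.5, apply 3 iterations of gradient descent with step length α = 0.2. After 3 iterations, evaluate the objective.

29.25

E′(s) = 10s + 2
s₁ = -0.5 − 0.2·(-3) = 0.1
s₂ = 0.1 − 0.2·3 = -0.5
s₃ = -0.5 − 0.2·(-3) = 0.1
E(0.1) = 29.25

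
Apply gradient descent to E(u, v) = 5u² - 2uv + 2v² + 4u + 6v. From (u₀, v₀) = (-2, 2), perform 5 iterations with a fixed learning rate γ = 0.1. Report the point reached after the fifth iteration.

(-0.65504, -1.48352)

∇E = (10u - 2v + 4, -2u + 4v + 6)
Step 1: at (-2, 2), ∇E = (-20, 18) → (-2, 2) − 0.1·(-20, 18) = (0, 0.2)
Step 2: at (0, 0.2), ∇E = (3.6, 6.8) → (0, 0.2) − 0.1·(3.6, 6.8) = (-0.36, -0.48)
Step 3: at (-0.36, -0.48), ∇E = (1.36, 4.8) → (-0.36, -0.48) − 0.1·(1.36, 4.8) = (-0.496, -0.96)
Step 4: at (-0.496, -0.96), ∇E = (0.96, 3.152) → (-0.496, -0.96) − 0.1·(0.96, 3.152) = (-0.592, -1.2752)
Step 5: at (-0.592, -1.2752), ∇E = (0.6304, 2.0832) → (-0.592, -1.2752) − 0.1·(0.6304, 2.0832) = (-0.65504, -1.48352)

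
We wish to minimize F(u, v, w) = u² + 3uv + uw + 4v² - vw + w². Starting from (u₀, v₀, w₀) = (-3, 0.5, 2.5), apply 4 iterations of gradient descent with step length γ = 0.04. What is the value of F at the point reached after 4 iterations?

∇F = (2u + 3v + w, 3u + 8v - w, u - v + 2w)
(u₁, v₁, w₁) = (-3, 0.5, 2.5) − 0.04·(-2, -7.5, 1.5) = (-2.92, 0.8, 2.44)
(u₂, v₂, w₂) = (-2.92, 0.8, 2.44) − 0.04·(-1, -4.8, 1.16) = (-2.88, 0.992, 2.3936)
(u₃, v₃, w₃) = (-2.88, 0.992, 2.3936) − 0.04·(-0.3904, -3.0976, 0.9152) = (-2.864384, 1.115904, 2.356992)
(u₄, v₄, w₄) = (-2.864384, 1.115904, 2.356992) − 0.04·(-0.024064, -2.022912, 0.733696) = (-2.86342144, 1.19682048, 2.32764416)
F(-2.86342144, 1.19682048, 2.32764416) = -0.38517593604096

-0.38517593604096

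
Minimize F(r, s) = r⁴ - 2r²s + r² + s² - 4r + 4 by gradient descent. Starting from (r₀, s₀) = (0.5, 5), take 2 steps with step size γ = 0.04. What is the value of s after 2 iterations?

4.3304

∇F = (4r³ - 4rs + 2r - 4, -2r² + 2s)
(r₁, s₁) = (0.5, 5) − 0.04·(-12.5, 9.5) = (1, 4.62)
(r₂, s₂) = (1, 4.62) − 0.04·(-16.48, 7.24) = (1.6592, 4.3304)
s = 4.3304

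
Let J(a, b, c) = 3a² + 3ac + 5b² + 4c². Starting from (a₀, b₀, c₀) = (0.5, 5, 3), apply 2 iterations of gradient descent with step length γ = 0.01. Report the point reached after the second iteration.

∇J = (6a + 3c, 10b, 3a + 8c)
(a₁, b₁, c₁) = (0.5, 5, 3) − 0.01·(12, 50, 25.5) = (0.38, 4.5, 2.745)
(a₂, b₂, c₂) = (0.38, 4.5, 2.745) − 0.01·(10.515, 45, 23.1) = (0.27485, 4.05, 2.514)

(0.27485, 4.05, 2.514)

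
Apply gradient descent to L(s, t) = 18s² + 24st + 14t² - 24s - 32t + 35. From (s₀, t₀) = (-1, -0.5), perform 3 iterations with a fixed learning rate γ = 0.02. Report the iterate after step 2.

(0.1712, 0.8248)

∇L = (36s + 24t - 24, 24s + 28t - 32)
Step 1: at (-1, -0.5), ∇L = (-72, -70) → (-1, -0.5) − 0.02·(-72, -70) = (0.44, 0.9)
Step 2: at (0.44, 0.9), ∇L = (13.44, 3.76) → (0.44, 0.9) − 0.02·(13.44, 3.76) = (0.1712, 0.8248)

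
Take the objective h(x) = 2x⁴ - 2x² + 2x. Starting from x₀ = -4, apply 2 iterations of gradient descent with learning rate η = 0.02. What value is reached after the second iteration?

-26.21719552

h′(x) = 8x³ - 4x + 2
x₁ = -4 − 0.02·(-494) = 5.88
x₂ = 5.88 − 0.02·1604.859776 = -26.21719552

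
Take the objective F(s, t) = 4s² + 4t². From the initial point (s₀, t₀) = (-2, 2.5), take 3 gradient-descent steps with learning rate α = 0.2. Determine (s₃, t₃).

∇F = (8s, 8t)
Step 1: at (-2, 2.5), ∇F = (-16, 20) → (-2, 2.5) − 0.2·(-16, 20) = (1.2, -1.5)
Step 2: at (1.2, -1.5), ∇F = (9.6, -12) → (1.2, -1.5) − 0.2·(9.6, -12) = (-0.72, 0.9)
Step 3: at (-0.72, 0.9), ∇F = (-5.76, 7.2) → (-0.72, 0.9) − 0.2·(-5.76, 7.2) = (0.432, -0.54)

(0.432, -0.54)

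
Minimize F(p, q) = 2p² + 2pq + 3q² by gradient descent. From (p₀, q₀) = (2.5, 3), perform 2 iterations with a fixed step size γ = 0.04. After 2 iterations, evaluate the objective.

14.047648

∇F = (4p + 2q, 2p + 6q)
(p₁, q₁) = (2.5, 3) − 0.04·(16, 23) = (1.86, 2.08)
(p₂, q₂) = (1.86, 2.08) − 0.04·(11.6, 16.2) = (1.396, 1.432)
F(1.396, 1.432) = 14.047648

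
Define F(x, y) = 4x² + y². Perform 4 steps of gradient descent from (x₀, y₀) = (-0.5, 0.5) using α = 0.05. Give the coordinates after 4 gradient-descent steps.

∇F = (8x, 2y)
Step 1: at (-0.5, 0.5), ∇F = (-4, 1) → (-0.5, 0.5) − 0.05·(-4, 1) = (-0.3, 0.45)
Step 2: at (-0.3, 0.45), ∇F = (-2.4, 0.9) → (-0.3, 0.45) − 0.05·(-2.4, 0.9) = (-0.18, 0.405)
Step 3: at (-0.18, 0.405), ∇F = (-1.44, 0.81) → (-0.18, 0.405) − 0.05·(-1.44, 0.81) = (-0.108, 0.3645)
Step 4: at (-0.108, 0.3645), ∇F = (-0.864, 0.729) → (-0.108, 0.3645) − 0.05·(-0.864, 0.729) = (-0.0648, 0.32805)

(-0.0648, 0.32805)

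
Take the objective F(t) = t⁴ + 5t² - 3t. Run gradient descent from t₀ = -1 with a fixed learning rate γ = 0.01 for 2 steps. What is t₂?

F′(t) = 4t³ + 10t - 3
t₁ = -1 − 0.01·(-17) = -0.83
t₂ = -0.83 − 0.01·(-13.587148) = -0.69412852

-0.69412852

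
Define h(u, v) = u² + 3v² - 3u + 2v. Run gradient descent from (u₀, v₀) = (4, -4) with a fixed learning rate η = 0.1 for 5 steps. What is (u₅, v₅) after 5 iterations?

(2.3192, -0.37088)

∇h = (2u - 3, 6v + 2)
Step 1: at (4, -4), ∇h = (5, -22) → (4, -4) − 0.1·(5, -22) = (3.5, -1.8)
Step 2: at (3.5, -1.8), ∇h = (4, -8.8) → (3.5, -1.8) − 0.1·(4, -8.8) = (3.1, -0.92)
Step 3: at (3.1, -0.92), ∇h = (3.2, -3.52) → (3.1, -0.92) − 0.1·(3.2, -3.52) = (2.78, -0.568)
Step 4: at (2.78, -0.568), ∇h = (2.56, -1.408) → (2.78, -0.568) − 0.1·(2.56, -1.408) = (2.524, -0.4272)
Step 5: at (2.524, -0.4272), ∇h = (2.048, -0.5632) → (2.524, -0.4272) − 0.1·(2.048, -0.5632) = (2.3192, -0.37088)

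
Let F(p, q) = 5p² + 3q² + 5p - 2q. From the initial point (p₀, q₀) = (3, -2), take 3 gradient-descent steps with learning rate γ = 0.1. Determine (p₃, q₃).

(-0.5, 0.184)

∇F = (10p + 5, 6q - 2)
(p₁, q₁) = (3, -2) − 0.1·(35, -14) = (-0.5, -0.6)
(p₂, q₂) = (-0.5, -0.6) − 0.1·(0, -5.6) = (-0.5, -0.04)
(p₃, q₃) = (-0.5, -0.04) − 0.1·(0, -2.24) = (-0.5, 0.184)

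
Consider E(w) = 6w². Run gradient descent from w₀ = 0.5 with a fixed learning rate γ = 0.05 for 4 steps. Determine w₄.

E′(w) = 12w
w₁ = 0.5 − 0.05·6 = 0.2
w₂ = 0.2 − 0.05·2.4 = 0.08
w₃ = 0.08 − 0.05·0.96 = 0.032
w₄ = 0.032 − 0.05·0.384 = 0.0128

0.0128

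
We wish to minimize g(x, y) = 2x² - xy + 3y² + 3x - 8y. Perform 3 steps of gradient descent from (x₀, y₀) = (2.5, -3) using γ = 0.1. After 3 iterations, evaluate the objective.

∇g = (4x - y + 3, -x + 6y - 8)
Step 1: at (2.5, -3), ∇g = (16, -28.5) → (2.5, -3) − 0.1·(16, -28.5) = (0.9, -0.15)
Step 2: at (0.9, -0.15), ∇g = (6.75, -9.8) → (0.9, -0.15) − 0.1·(6.75, -9.8) = (0.225, 0.83)
Step 3: at (0.225, 0.83), ∇g = (3.07, -3.245) → (0.225, 0.83) − 0.1·(3.07, -3.245) = (-0.082, 1.1545)
g(-0.082, 1.1545) = -5.37527225

-5.37527225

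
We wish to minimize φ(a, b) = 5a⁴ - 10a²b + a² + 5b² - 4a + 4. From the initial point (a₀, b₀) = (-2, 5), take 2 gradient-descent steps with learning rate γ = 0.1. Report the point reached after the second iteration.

(235.856, 27.04)

∇φ = (20a³ - 20ab + 2a - 4, -10a² + 10b)
(a₁, b₁) = (-2, 5) − 0.1·(32, 10) = (-5.2, 4)
(a₂, b₂) = (-5.2, 4) − 0.1·(-2410.56, -230.4) = (235.856, 27.04)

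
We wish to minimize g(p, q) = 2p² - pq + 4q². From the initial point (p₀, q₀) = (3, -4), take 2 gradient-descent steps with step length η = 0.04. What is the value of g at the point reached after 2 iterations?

∇g = (4p - q, -p + 8q)
Step 1: at (3, -4), ∇g = (16, -35) → (3, -4) − 0.04·(16, -35) = (2.36, -2.6)
Step 2: at (2.36, -2.6), ∇g = (12.04, -23.16) → (2.36, -2.6) − 0.04·(12.04, -23.16) = (1.8784, -1.6736)
g(1.8784, -1.6736) = 21.4042112

21.4042112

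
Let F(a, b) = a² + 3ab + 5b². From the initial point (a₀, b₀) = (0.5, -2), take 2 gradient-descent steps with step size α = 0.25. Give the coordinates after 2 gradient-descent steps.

∇F = (2a + 3b, 3a + 10b)
Step 1: at (0.5, -2), ∇F = (-5, -18.5) → (0.5, -2) − 0.25·(-5, -18.5) = (1.75, 2.625)
Step 2: at (1.75, 2.625), ∇F = (11.375, 31.5) → (1.75, 2.625) − 0.25·(11.375, 31.5) = (-1.09375, -5.25)

(-1.09375, -5.25)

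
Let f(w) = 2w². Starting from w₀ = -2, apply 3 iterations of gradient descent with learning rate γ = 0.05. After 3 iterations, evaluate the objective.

f′(w) = 4w
Step 1: f′(-2) = -8; w₁ = -2 − 0.05·(-8) = -1.6
Step 2: f′(-1.6) = -6.4; w₂ = -1.6 − 0.05·(-6.4) = -1.28
Step 3: f′(-1.28) = -5.12; w₃ = -1.28 − 0.05·(-5.12) = -1.024
f(-1.024) = 2.097152

2.097152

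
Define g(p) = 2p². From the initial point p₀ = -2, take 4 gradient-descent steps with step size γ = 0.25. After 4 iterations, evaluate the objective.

g′(p) = 4p
p₁ = -2 − 0.25·(-8) = 0
p₂ = 0 − 0.25·0 = 0
p₃ = 0 − 0.25·0 = 0
p₄ = 0 − 0.25·0 = 0
g(0) = 0

0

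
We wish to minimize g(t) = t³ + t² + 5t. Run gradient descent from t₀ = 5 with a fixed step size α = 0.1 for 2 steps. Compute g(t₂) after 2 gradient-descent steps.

g′(t) = 3t² + 2t + 5
t₁ = 5 − 0.1·90 = -4
t₂ = -4 − 0.1·45 = -8.5
g(-8.5) = -584.375

-584.375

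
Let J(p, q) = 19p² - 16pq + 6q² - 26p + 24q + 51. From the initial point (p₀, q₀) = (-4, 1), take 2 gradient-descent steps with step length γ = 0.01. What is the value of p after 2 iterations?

∇J = (38p - 16q - 26, -16p + 12q + 24)
Step 1: at (-4, 1), ∇J = (-194, 100) → (-4, 1) − 0.01·(-194, 100) = (-2.06, 0)
Step 2: at (-2.06, 0), ∇J = (-104.28, 56.96) → (-2.06, 0) − 0.01·(-104.28, 56.96) = (-1.0172, -0.5696)
p = -1.0172

-1.0172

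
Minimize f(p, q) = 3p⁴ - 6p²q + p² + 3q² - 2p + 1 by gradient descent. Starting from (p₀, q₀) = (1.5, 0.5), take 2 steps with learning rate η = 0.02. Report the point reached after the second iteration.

∇f = (12p³ - 12pq + 2p - 2, -6p² + 6q)
Step 1: at (1.5, 0.5), ∇f = (32.5, -10.5) → (1.5, 0.5) − 0.02·(32.5, -10.5) = (0.85, 0.71)
Step 2: at (0.85, 0.71), ∇f = (-0.1725, -0.075) → (0.85, 0.71) − 0.02·(-0.1725, -0.075) = (0.85345, 0.7115)

(0.85345, 0.7115)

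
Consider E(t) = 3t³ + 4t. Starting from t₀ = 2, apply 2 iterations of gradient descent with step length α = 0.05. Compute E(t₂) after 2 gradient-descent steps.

-0.824

E′(t) = 9t² + 4
t₁ = 2 − 0.05·40 = 0
t₂ = 0 − 0.05·4 = -0.2
E(-0.2) = -0.824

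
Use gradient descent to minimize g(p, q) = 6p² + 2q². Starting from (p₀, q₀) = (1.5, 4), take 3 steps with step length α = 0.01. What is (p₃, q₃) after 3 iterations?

(1.022208, 3.538944)

∇g = (12p, 4q)
Step 1: at (1.5, 4), ∇g = (18, 16) → (1.5, 4) − 0.01·(18, 16) = (1.32, 3.84)
Step 2: at (1.32, 3.84), ∇g = (15.84, 15.36) → (1.32, 3.84) − 0.01·(15.84, 15.36) = (1.1616, 3.6864)
Step 3: at (1.1616, 3.6864), ∇g = (13.9392, 14.7456) → (1.1616, 3.6864) − 0.01·(13.9392, 14.7456) = (1.022208, 3.538944)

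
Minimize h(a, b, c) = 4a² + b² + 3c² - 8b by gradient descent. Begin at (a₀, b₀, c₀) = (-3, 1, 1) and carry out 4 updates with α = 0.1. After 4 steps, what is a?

∇h = (8a, 2b - 8, 6c)
(a₁, b₁, c₁) = (-3, 1, 1) − 0.1·(-24, -6, 6) = (-0.6, 1.6, 0.4)
(a₂, b₂, c₂) = (-0.6, 1.6, 0.4) − 0.1·(-4.8, -4.8, 2.4) = (-0.12, 2.08, 0.16)
(a₃, b₃, c₃) = (-0.12, 2.08, 0.16) − 0.1·(-0.96, -3.84, 0.96) = (-0.024, 2.464, 0.064)
(a₄, b₄, c₄) = (-0.024, 2.464, 0.064) − 0.1·(-0.192, -3.072, 0.384) = (-0.0048, 2.7712, 0.0256)
a = -0.0048

-0.0048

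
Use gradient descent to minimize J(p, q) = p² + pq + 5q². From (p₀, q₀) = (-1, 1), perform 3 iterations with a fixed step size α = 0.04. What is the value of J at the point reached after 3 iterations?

0.90030211072

∇J = (2p + q, p + 10q)
(p₁, q₁) = (-1, 1) − 0.04·(-1, 9) = (-0.96, 0.64)
(p₂, q₂) = (-0.96, 0.64) − 0.04·(-1.28, 5.44) = (-0.9088, 0.4224)
(p₃, q₃) = (-0.9088, 0.4224) − 0.04·(-1.3952, 3.3152) = (-0.852992, 0.289792)
J(-0.852992, 0.289792) = 0.90030211072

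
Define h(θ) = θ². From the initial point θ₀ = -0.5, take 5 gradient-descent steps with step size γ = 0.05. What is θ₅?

-0.295245

h′(θ) = 2θ
Step 1: h′(-0.5) = -1; θ₁ = -0.5 − 0.05·(-1) = -0.45
Step 2: h′(-0.45) = -0.9; θ₂ = -0.45 − 0.05·(-0.9) = -0.405
Step 3: h′(-0.405) = -0.81; θ₃ = -0.405 − 0.05·(-0.81) = -0.3645
Step 4: h′(-0.3645) = -0.729; θ₄ = -0.3645 − 0.05·(-0.729) = -0.32805
Step 5: h′(-0.32805) = -0.6561; θ₅ = -0.32805 − 0.05·(-0.6561) = -0.295245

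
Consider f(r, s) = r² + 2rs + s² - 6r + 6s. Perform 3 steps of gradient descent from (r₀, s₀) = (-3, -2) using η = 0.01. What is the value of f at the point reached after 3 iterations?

∇f = (2r + 2s - 6, 2r + 2s + 6)
(r₁, s₁) = (-3, -2) − 0.01·(-16, -4) = (-2.84, -1.96)
(r₂, s₂) = (-2.84, -1.96) − 0.01·(-15.6, -3.6) = (-2.684, -1.924)
(r₃, s₃) = (-2.684, -1.924) − 0.01·(-15.216, -3.216) = (-2.53184, -1.89184)
f(-2.53184, -1.89184) = 23.4089447424

23.4089447424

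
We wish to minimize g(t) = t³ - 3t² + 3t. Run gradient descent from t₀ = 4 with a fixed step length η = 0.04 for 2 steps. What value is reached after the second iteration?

2.477632

g′(t) = 3t² - 6t + 3
Step 1: g′(4) = 27; t₁ = 4 − 0.04·27 = 2.92
Step 2: g′(2.92) = 11.0592; t₂ = 2.92 − 0.04·11.0592 = 2.477632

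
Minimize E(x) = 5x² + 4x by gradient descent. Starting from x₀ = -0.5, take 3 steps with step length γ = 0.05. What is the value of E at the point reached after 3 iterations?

E′(x) = 10x + 4
x₁ = -0.5 − 0.05·(-1) = -0.45
x₂ = -0.45 − 0.05·(-0.5) = -0.425
x₃ = -0.425 − 0.05·(-0.25) = -0.4125
E(-0.4125) = -0.79921875

-0.79921875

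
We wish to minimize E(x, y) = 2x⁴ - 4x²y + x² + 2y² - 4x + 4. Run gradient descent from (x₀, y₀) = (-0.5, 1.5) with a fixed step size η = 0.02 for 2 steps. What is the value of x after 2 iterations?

-0.492

∇E = (8x³ - 8xy + 2x - 4, -4x² + 4y)
(x₁, y₁) = (-0.5, 1.5) − 0.02·(0, 5) = (-0.5, 1.4)
(x₂, y₂) = (-0.5, 1.4) − 0.02·(-0.4, 4.6) = (-0.492, 1.308)
x = -0.492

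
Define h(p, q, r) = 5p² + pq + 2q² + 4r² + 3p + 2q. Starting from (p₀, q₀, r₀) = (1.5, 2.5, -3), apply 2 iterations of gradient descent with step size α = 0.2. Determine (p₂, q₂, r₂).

(2.04, 0.08, -1.08)

∇h = (10p + q + 3, p + 4q + 2, 8r)
Step 1: at (1.5, 2.5, -3), ∇h = (20.5, 13.5, -24) → (1.5, 2.5, -3) − 0.2·(20.5, 13.5, -24) = (-2.6, -0.2, 1.8)
Step 2: at (-2.6, -0.2, 1.8), ∇h = (-23.2, -1.4, 14.4) → (-2.6, -0.2, 1.8) − 0.2·(-23.2, -1.4, 14.4) = (2.04, 0.08, -1.08)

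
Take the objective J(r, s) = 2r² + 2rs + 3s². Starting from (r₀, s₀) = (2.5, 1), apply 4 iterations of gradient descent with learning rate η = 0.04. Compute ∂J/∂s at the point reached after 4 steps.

1.941184

∇J = (4r + 2s, 2r + 6s)
Step 1: at (2.5, 1), ∇J = (12, 11) → (2.5, 1) − 0.04·(12, 11) = (2.02, 0.56)
Step 2: at (2.02, 0.56), ∇J = (9.2, 7.4) → (2.02, 0.56) − 0.04·(9.2, 7.4) = (1.652, 0.264)
Step 3: at (1.652, 0.264), ∇J = (7.136, 4.888) → (1.652, 0.264) − 0.04·(7.136, 4.888) = (1.36656, 0.06848)
Step 4: at (1.36656, 0.06848), ∇J = (5.6032, 3.144) → (1.36656, 0.06848) − 0.04·(5.6032, 3.144) = (1.142432, -0.05728)
∂J/∂s at (1.142432, -0.05728) = 1.941184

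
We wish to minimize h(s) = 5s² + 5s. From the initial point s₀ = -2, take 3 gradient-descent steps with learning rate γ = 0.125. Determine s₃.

h′(s) = 10s + 5
s₁ = -2 − 0.125·(-15) = -0.125
s₂ = -0.125 − 0.125·3.75 = -0.59375
s₃ = -0.59375 − 0.125·(-0.9375) = -0.4765625

-0.4765625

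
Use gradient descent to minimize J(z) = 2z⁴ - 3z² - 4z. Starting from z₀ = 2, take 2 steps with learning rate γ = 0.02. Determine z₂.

1.06482176

J′(z) = 8z³ - 6z - 4
z₁ = 2 − 0.02·48 = 1.04
z₂ = 1.04 − 0.02·(-1.241088) = 1.06482176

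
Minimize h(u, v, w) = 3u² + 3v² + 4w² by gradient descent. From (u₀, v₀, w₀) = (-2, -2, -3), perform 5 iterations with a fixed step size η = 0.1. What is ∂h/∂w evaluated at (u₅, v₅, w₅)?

-0.00768

∇h = (6u, 6v, 8w)
Step 1: at (-2, -2, -3), ∇h = (-12, -12, -24) → (-2, -2, -3) − 0.1·(-12, -12, -24) = (-0.8, -0.8, -0.6)
Step 2: at (-0.8, -0.8, -0.6), ∇h = (-4.8, -4.8, -4.8) → (-0.8, -0.8, -0.6) − 0.1·(-4.8, -4.8, -4.8) = (-0.32, -0.32, -0.12)
Step 3: at (-0.32, -0.32, -0.12), ∇h = (-1.92, -1.92, -0.96) → (-0.32, -0.32, -0.12) − 0.1·(-1.92, -1.92, -0.96) = (-0.128, -0.128, -0.024)
Step 4: at (-0.128, -0.128, -0.024), ∇h = (-0.768, -0.768, -0.192) → (-0.128, -0.128, -0.024) − 0.1·(-0.768, -0.768, -0.192) = (-0.0512, -0.0512, -0.0048)
Step 5: at (-0.0512, -0.0512, -0.0048), ∇h = (-0.3072, -0.3072, -0.0384) → (-0.0512, -0.0512, -0.0048) − 0.1·(-0.3072, -0.3072, -0.0384) = (-0.02048, -0.02048, -0.00096)
∂h/∂w at (-0.02048, -0.02048, -0.00096) = -0.00768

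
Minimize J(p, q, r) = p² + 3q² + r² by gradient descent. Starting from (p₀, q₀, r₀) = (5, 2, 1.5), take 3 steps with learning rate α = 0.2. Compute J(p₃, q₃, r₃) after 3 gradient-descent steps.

∇J = (2p, 6q, 2r)
Step 1: at (5, 2, 1.5), ∇J = (10, 12, 3) → (5, 2, 1.5) − 0.2·(10, 12, 3) = (3, -0.4, 0.9)
Step 2: at (3, -0.4, 0.9), ∇J = (6, -2.4, 1.8) → (3, -0.4, 0.9) − 0.2·(6, -2.4, 1.8) = (1.8, 0.08, 0.54)
Step 3: at (1.8, 0.08, 0.54), ∇J = (3.6, 0.48, 1.08) → (1.8, 0.08, 0.54) − 0.2·(3.6, 0.48, 1.08) = (1.08, -0.016, 0.324)
J(1.08, -0.016, 0.324) = 1.272144

1.272144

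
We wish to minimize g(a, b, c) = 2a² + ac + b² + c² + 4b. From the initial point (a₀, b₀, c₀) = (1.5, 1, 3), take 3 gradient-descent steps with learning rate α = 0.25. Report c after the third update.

∇g = (4a + c, 2b + 4, a + 2c)
Step 1: at (1.5, 1, 3), ∇g = (9, 6, 7.5) → (1.5, 1, 3) − 0.25·(9, 6, 7.5) = (-0.75, -0.5, 1.125)
Step 2: at (-0.75, -0.5, 1.125), ∇g = (-1.875, 3, 1.5) → (-0.75, -0.5, 1.125) − 0.25·(-1.875, 3, 1.5) = (-0.28125, -1.25, 0.75)
Step 3: at (-0.28125, -1.25, 0.75), ∇g = (-0.375, 1.5, 1.21875) → (-0.28125, -1.25, 0.75) − 0.25·(-0.375, 1.5, 1.21875) = (-0.1875, -1.625, 0.4453125)
c = 0.4453125

0.4453125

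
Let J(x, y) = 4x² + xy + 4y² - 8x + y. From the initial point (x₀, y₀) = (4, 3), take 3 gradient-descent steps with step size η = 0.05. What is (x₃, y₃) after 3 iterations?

(1.510125, 0.302875)

∇J = (8x + y - 8, x + 8y + 1)
Step 1: at (4, 3), ∇J = (27, 29) → (4, 3) − 0.05·(27, 29) = (2.65, 1.55)
Step 2: at (2.65, 1.55), ∇J = (14.75, 16.05) → (2.65, 1.55) − 0.05·(14.75, 16.05) = (1.9125, 0.7475)
Step 3: at (1.9125, 0.7475), ∇J = (8.0475, 8.8925) → (1.9125, 0.7475) − 0.05·(8.0475, 8.8925) = (1.510125, 0.302875)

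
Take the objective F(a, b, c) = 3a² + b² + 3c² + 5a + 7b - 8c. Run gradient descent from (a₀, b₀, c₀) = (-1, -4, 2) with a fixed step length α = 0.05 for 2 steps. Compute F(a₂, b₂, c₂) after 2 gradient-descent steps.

∇F = (6a + 5, 2b + 7, 6c - 8)
Step 1: at (-1, -4, 2), ∇F = (-1, -1, 4) → (-1, -4, 2) − 0.05·(-1, -1, 4) = (-0.95, -3.95, 1.8)
Step 2: at (-0.95, -3.95, 1.8), ∇F = (-0.7, -0.9, 2.8) → (-0.95, -3.95, 1.8) − 0.05·(-0.7, -0.9, 2.8) = (-0.915, -3.905, 1.66)
F(-0.915, -3.905, 1.66) = -19.1625

-19.1625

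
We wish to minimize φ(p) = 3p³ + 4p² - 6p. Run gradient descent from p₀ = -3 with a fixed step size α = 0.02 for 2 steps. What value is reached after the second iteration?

-6.165672

φ′(p) = 9p² + 8p - 6
Step 1: φ′(-3) = 51; p₁ = -3 − 0.02·51 = -4.02
Step 2: φ′(-4.02) = 107.2836; p₂ = -4.02 − 0.02·107.2836 = -6.165672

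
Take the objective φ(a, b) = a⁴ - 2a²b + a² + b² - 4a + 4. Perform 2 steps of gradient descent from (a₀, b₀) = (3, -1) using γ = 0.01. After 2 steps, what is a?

∇φ = (4a³ - 4ab + 2a - 4, -2a² + 2b)
Step 1: at (3, -1), ∇φ = (122, -20) → (3, -1) − 0.01·(122, -20) = (1.78, -0.8)
Step 2: at (1.78, -0.8), ∇φ = (27.815008, -7.9368) → (1.78, -0.8) − 0.01·(27.815008, -7.9368) = (1.50184992, -0.720632)
a = 1.50184992

1.50184992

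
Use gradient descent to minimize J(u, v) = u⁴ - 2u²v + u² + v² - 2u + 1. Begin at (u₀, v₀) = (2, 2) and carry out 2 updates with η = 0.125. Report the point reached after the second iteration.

(-0.2421875, 1.890625)

∇J = (4u³ - 4uv + 2u - 2, -2u² + 2v)
(u₁, v₁) = (2, 2) − 0.125·(18, -4) = (-0.25, 2.5)
(u₂, v₂) = (-0.25, 2.5) − 0.125·(-0.0625, 4.875) = (-0.2421875, 1.890625)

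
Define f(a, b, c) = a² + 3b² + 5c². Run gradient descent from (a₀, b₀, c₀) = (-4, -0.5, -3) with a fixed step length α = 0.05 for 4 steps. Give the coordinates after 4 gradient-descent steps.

∇f = (2a, 6b, 10c)
(a₁, b₁, c₁) = (-4, -0.5, -3) − 0.05·(-8, -3, -30) = (-3.6, -0.35, -1.5)
(a₂, b₂, c₂) = (-3.6, -0.35, -1.5) − 0.05·(-7.2, -2.1, -15) = (-3.24, -0.245, -0.75)
(a₃, b₃, c₃) = (-3.24, -0.245, -0.75) − 0.05·(-6.48, -1.47, -7.5) = (-2.916, -0.1715, -0.375)
(a₄, b₄, c₄) = (-2.916, -0.1715, -0.375) − 0.05·(-5.832, -1.029, -3.75) = (-2.6244, -0.12005, -0.1875)

(-2.6244, -0.12005, -0.1875)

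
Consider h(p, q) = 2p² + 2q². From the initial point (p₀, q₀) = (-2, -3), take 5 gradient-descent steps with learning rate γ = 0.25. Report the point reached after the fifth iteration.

(0, 0)

∇h = (4p, 4q)
Step 1: at (-2, -3), ∇h = (-8, -12) → (-2, -3) − 0.25·(-8, -12) = (0, 0)
Step 2: at (0, 0), ∇h = (0, 0) → (0, 0) − 0.25·(0, 0) = (0, 0)
Step 3: at (0, 0), ∇h = (0, 0) → (0, 0) − 0.25·(0, 0) = (0, 0)
Step 4: at (0, 0), ∇h = (0, 0) → (0, 0) − 0.25·(0, 0) = (0, 0)
Step 5: at (0, 0), ∇h = (0, 0) → (0, 0) − 0.25·(0, 0) = (0, 0)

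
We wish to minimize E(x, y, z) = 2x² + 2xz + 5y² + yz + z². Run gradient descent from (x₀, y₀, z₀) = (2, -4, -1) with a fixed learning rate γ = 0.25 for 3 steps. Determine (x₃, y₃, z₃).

(1.03125, 14.390625, 1.15625)

∇E = (4x + 2z, 10y + z, 2x + y + 2z)
Step 1: at (2, -4, -1), ∇E = (6, -41, -2) → (2, -4, -1) − 0.25·(6, -41, -2) = (0.5, 6.25, -0.5)
Step 2: at (0.5, 6.25, -0.5), ∇E = (1, 62, 6.25) → (0.5, 6.25, -0.5) − 0.25·(1, 62, 6.25) = (0.25, -9.25, -2.0625)
Step 3: at (0.25, -9.25, -2.0625), ∇E = (-3.125, -94.5625, -12.875) → (0.25, -9.25, -2.0625) − 0.25·(-3.125, -94.5625, -12.875) = (1.03125, 14.390625, 1.15625)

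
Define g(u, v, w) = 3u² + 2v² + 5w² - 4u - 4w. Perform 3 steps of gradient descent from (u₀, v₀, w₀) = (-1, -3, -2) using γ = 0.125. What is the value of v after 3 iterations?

-0.375

∇g = (6u - 4, 4v, 10w - 4)
(u₁, v₁, w₁) = (-1, -3, -2) − 0.125·(-10, -12, -24) = (0.25, -1.5, 1)
(u₂, v₂, w₂) = (0.25, -1.5, 1) − 0.125·(-2.5, -6, 6) = (0.5625, -0.75, 0.25)
(u₃, v₃, w₃) = (0.5625, -0.75, 0.25) − 0.125·(-0.625, -3, -1.5) = (0.640625, -0.375, 0.4375)
v = -0.375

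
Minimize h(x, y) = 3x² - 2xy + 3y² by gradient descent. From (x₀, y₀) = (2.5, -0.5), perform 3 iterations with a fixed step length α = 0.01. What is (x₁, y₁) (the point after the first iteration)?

∇h = (6x - 2y, -2x + 6y)
Step 1: at (2.5, -0.5), ∇h = (16, -8) → (2.5, -0.5) − 0.01·(16, -8) = (2.34, -0.42)

(2.34, -0.42)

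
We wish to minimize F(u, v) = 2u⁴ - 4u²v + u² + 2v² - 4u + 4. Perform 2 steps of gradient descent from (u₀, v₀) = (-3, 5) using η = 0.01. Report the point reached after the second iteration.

∇F = (8u³ - 8uv + 2u - 4, -4u² + 4v)
(u₁, v₁) = (-3, 5) − 0.01·(-106, -16) = (-1.94, 5.16)
(u₂, v₂) = (-1.94, 5.16) − 0.01·(13.792128, 5.5856) = (-2.07792128, 5.104144)

(-2.07792128, 5.104144)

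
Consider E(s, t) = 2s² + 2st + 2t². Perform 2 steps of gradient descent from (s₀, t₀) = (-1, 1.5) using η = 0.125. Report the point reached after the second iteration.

(-0.6875, 0.71875)

∇E = (4s + 2t, 2s + 4t)
(s₁, t₁) = (-1, 1.5) − 0.125·(-1, 4) = (-0.875, 1)
(s₂, t₂) = (-0.875, 1) − 0.125·(-1.5, 2.25) = (-0.6875, 0.71875)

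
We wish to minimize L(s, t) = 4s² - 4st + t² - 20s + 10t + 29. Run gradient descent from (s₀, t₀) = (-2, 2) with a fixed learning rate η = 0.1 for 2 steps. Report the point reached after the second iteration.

∇L = (8s - 4t - 20, -4s + 2t + 10)
(s₁, t₁) = (-2, 2) − 0.1·(-44, 22) = (2.4, -0.2)
(s₂, t₂) = (2.4, -0.2) − 0.1·(0, 0) = (2.4, -0.2)

(2.4, -0.2)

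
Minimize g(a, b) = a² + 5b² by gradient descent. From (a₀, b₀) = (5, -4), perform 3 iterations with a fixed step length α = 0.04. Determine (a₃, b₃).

(3.89344, -0.864)

∇g = (2a, 10b)
Step 1: at (5, -4), ∇g = (10, -40) → (5, -4) − 0.04·(10, -40) = (4.6, -2.4)
Step 2: at (4.6, -2.4), ∇g = (9.2, -24) → (4.6, -2.4) − 0.04·(9.2, -24) = (4.232, -1.44)
Step 3: at (4.232, -1.44), ∇g = (8.464, -14.4) → (4.232, -1.44) − 0.04·(8.464, -14.4) = (3.89344, -0.864)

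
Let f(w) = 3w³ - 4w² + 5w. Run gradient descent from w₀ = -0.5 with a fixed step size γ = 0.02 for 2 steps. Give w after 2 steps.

-1.0356125

f′(w) = 9w² - 8w + 5
Step 1: f′(-0.5) = 11.25; w₁ = -0.5 − 0.02·11.25 = -0.725
Step 2: f′(-0.725) = 15.530625; w₂ = -0.725 − 0.02·15.530625 = -1.0356125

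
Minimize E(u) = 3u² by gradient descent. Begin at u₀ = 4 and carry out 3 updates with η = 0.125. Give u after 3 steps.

0.0625

E′(u) = 6u
u₁ = 4 − 0.125·24 = 1
u₂ = 1 − 0.125·6 = 0.25
u₃ = 0.25 − 0.125·1.5 = 0.0625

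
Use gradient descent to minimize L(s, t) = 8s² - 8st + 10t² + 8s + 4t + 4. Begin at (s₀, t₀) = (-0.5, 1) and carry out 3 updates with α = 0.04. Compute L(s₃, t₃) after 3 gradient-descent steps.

∇L = (16s - 8t + 8, -8s + 20t + 4)
Step 1: at (-0.5, 1), ∇L = (-8, 28) → (-0.5, 1) − 0.04·(-8, 28) = (-0.18, -0.12)
Step 2: at (-0.18, -0.12), ∇L = (6.08, 3.04) → (-0.18, -0.12) − 0.04·(6.08, 3.04) = (-0.4232, -0.2416)
Step 3: at (-0.4232, -0.2416), ∇L = (3.1616, 2.5536) → (-0.4232, -0.2416) − 0.04·(3.1616, 2.5536) = (-0.549664, -0.343744)
L(-0.549664, -0.343744) = 0.3148058624

0.3148058624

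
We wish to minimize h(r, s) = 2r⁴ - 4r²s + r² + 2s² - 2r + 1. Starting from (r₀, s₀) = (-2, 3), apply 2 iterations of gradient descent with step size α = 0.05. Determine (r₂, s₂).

∇h = (8r³ - 8rs + 2r - 2, -4r² + 4s)
Step 1: at (-2, 3), ∇h = (-22, -4) → (-2, 3) − 0.05·(-22, -4) = (-0.9, 3.2)
Step 2: at (-0.9, 3.2), ∇h = (13.408, 9.56) → (-0.9, 3.2) − 0.05·(13.408, 9.56) = (-1.5704, 2.722)

(-1.5704, 2.722)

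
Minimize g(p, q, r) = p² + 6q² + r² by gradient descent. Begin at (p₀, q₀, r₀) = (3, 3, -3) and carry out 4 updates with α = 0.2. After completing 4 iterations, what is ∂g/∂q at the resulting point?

∇g = (2p, 12q, 2r)
Step 1: at (3, 3, -3), ∇g = (6, 36, -6) → (3, 3, -3) − 0.2·(6, 36, -6) = (1.8, -4.2, -1.8)
Step 2: at (1.8, -4.2, -1.8), ∇g = (3.6, -50.4, -3.6) → (1.8, -4.2, -1.8) − 0.2·(3.6, -50.4, -3.6) = (1.08, 5.88, -1.08)
Step 3: at (1.08, 5.88, -1.08), ∇g = (2.16, 70.56, -2.16) → (1.08, 5.88, -1.08) − 0.2·(2.16, 70.56, -2.16) = (0.648, -8.232, -0.648)
Step 4: at (0.648, -8.232, -0.648), ∇g = (1.296, -98.784, -1.296) → (0.648, -8.232, -0.648) − 0.2·(1.296, -98.784, -1.296) = (0.3888, 11.5248, -0.3888)
∂g/∂q at (0.3888, 11.5248, -0.3888) = 138.2976

138.2976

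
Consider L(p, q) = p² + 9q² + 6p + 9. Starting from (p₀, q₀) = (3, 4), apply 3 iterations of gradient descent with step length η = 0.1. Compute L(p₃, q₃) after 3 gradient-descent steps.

∇L = (2p + 6, 18q)
Step 1: at (3, 4), ∇L = (12, 72) → (3, 4) − 0.1·(12, 72) = (1.8, -3.2)
Step 2: at (1.8, -3.2), ∇L = (9.6, -57.6) → (1.8, -3.2) − 0.1·(9.6, -57.6) = (0.84, 2.56)
Step 3: at (0.84, 2.56), ∇L = (7.68, 46.08) → (0.84, 2.56) − 0.1·(7.68, 46.08) = (0.072, -2.048)
L(0.072, -2.048) = 47.18592

47.18592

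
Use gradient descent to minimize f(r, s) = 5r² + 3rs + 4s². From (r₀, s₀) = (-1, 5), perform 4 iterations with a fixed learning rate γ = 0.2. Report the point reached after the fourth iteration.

(7.2128, 5.2032)

∇f = (10r + 3s, 3r + 8s)
(r₁, s₁) = (-1, 5) − 0.2·(5, 37) = (-2, -2.4)
(r₂, s₂) = (-2, -2.4) − 0.2·(-27.2, -25.2) = (3.44, 2.64)
(r₃, s₃) = (3.44, 2.64) − 0.2·(42.32, 31.44) = (-5.024, -3.648)
(r₄, s₄) = (-5.024, -3.648) − 0.2·(-61.184, -44.256) = (7.2128, 5.2032)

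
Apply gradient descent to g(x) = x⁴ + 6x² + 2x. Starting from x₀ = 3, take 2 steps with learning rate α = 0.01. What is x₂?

1.18910944

g′(x) = 4x³ + 12x + 2
Step 1: g′(3) = 146; x₁ = 3 − 0.01·146 = 1.54
Step 2: g′(1.54) = 35.089056; x₂ = 1.54 − 0.01·35.089056 = 1.18910944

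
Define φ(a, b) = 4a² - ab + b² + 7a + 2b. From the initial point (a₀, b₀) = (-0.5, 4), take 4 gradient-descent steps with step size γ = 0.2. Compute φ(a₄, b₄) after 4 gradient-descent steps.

∇φ = (8a - b + 7, -a + 2b + 2)
(a₁, b₁) = (-0.5, 4) − 0.2·(-1, 10.5) = (-0.3, 1.9)
(a₂, b₂) = (-0.3, 1.9) − 0.2·(2.7, 6.1) = (-0.84, 0.68)
(a₃, b₃) = (-0.84, 0.68) − 0.2·(-0.4, 4.2) = (-0.76, -0.16)
(a₄, b₄) = (-0.76, -0.16) − 0.2·(1.08, 2.44) = (-0.976, -0.648)
φ(-0.976, -0.648) = -4.53024

-4.53024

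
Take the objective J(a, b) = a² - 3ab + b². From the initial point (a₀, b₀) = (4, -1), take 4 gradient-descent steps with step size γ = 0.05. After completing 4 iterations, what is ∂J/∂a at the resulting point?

∇J = (2a - 3b, -3a + 2b)
Step 1: at (4, -1), ∇J = (11, -14) → (4, -1) − 0.05·(11, -14) = (3.45, -0.3)
Step 2: at (3.45, -0.3), ∇J = (7.8, -10.95) → (3.45, -0.3) − 0.05·(7.8, -10.95) = (3.06, 0.2475)
Step 3: at (3.06, 0.2475), ∇J = (5.3775, -8.685) → (3.06, 0.2475) − 0.05·(5.3775, -8.685) = (2.791125, 0.68175)
Step 4: at (2.791125, 0.68175), ∇J = (3.537, -7.009875) → (2.791125, 0.68175) − 0.05·(3.537, -7.009875) = (2.614275, 1.03224375)
∂J/∂a at (2.614275, 1.03224375) = 2.13181875

2.13181875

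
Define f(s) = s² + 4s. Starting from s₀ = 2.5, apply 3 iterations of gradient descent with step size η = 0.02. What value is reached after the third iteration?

f′(s) = 2s + 4
s₁ = 2.5 − 0.02·9 = 2.32
s₂ = 2.32 − 0.02·8.64 = 2.1472
s₃ = 2.1472 − 0.02·8.2944 = 1.981312

1.981312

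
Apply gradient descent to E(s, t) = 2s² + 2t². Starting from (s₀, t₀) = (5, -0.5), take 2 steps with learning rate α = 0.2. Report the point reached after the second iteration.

(0.2, -0.02)

∇E = (4s, 4t)
Step 1: at (5, -0.5), ∇E = (20, -2) → (5, -0.5) − 0.2·(20, -2) = (1, -0.1)
Step 2: at (1, -0.1), ∇E = (4, -0.4) → (1, -0.1) − 0.2·(4, -0.4) = (0.2, -0.02)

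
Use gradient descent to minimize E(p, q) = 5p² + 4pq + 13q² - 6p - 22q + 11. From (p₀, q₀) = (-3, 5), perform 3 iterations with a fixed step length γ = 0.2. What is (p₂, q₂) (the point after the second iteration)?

∇E = (10p + 4q - 6, 4p + 26q - 22)
Step 1: at (-3, 5), ∇E = (-16, 96) → (-3, 5) − 0.2·(-16, 96) = (0.2, -14.2)
Step 2: at (0.2, -14.2), ∇E = (-60.8, -390.4) → (0.2, -14.2) − 0.2·(-60.8, -390.4) = (12.36, 63.88)

(12.36, 63.88)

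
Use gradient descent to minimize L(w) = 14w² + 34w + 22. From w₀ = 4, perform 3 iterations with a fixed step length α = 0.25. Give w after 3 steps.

L′(w) = 28w + 34
w₁ = 4 − 0.25·146 = -32.5
w₂ = -32.5 − 0.25·(-876) = 186.5
w₃ = 186.5 − 0.25·5256 = -1127.5

-1127.5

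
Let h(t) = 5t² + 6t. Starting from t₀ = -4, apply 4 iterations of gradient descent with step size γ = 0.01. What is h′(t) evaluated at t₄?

-22.3074

h′(t) = 10t + 6
Step 1: h′(-4) = -34; t₁ = -4 − 0.01·(-34) = -3.66
Step 2: h′(-3.66) = -30.6; t₂ = -3.66 − 0.01·(-30.6) = -3.354
Step 3: h′(-3.354) = -27.54; t₃ = -3.354 − 0.01·(-27.54) = -3.0786
Step 4: h′(-3.0786) = -24.786; t₄ = -3.0786 − 0.01·(-24.786) = -2.83074
h′(t) at (-2.83074) = -22.3074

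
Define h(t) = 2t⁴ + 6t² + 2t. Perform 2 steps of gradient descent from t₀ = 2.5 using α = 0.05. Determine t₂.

h′(t) = 8t³ + 12t + 2
t₁ = 2.5 − 0.05·157 = -5.35
t₂ = -5.35 − 0.05·(-1287.243) = 59.01215

59.01215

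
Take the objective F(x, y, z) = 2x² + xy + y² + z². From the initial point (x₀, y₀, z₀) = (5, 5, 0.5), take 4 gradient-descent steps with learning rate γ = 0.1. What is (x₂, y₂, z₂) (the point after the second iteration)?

∇F = (4x + y, x + 2y, 2z)
Step 1: at (5, 5, 0.5), ∇F = (25, 15, 1) → (5, 5, 0.5) − 0.1·(25, 15, 1) = (2.5, 3.5, 0.4)
Step 2: at (2.5, 3.5, 0.4), ∇F = (13.5, 9.5, 0.8) → (2.5, 3.5, 0.4) − 0.1·(13.5, 9.5, 0.8) = (1.15, 2.55, 0.32)

(1.15, 2.55, 0.32)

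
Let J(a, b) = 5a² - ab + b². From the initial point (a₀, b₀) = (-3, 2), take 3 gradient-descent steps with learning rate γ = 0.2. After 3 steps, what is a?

∇J = (10a - b, -a + 2b)
(a₁, b₁) = (-3, 2) − 0.2·(-32, 7) = (3.4, 0.6)
(a₂, b₂) = (3.4, 0.6) − 0.2·(33.4, -2.2) = (-3.28, 1.04)
(a₃, b₃) = (-3.28, 1.04) − 0.2·(-33.84, 5.36) = (3.488, -0.032)
a = 3.488

3.488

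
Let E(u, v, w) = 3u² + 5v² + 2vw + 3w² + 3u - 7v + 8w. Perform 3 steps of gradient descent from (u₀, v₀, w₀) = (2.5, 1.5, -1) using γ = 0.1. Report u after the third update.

∇E = (6u + 3, 10v + 2w - 7, 2v + 6w + 8)
(u₁, v₁, w₁) = (2.5, 1.5, -1) − 0.1·(18, 6, 5) = (0.7, 0.9, -1.5)
(u₂, v₂, w₂) = (0.7, 0.9, -1.5) − 0.1·(7.2, -1, 0.8) = (-0.02, 1, -1.58)
(u₃, v₃, w₃) = (-0.02, 1, -1.58) − 0.1·(2.88, -0.16, 0.52) = (-0.308, 1.016, -1.632)
u = -0.308

-0.308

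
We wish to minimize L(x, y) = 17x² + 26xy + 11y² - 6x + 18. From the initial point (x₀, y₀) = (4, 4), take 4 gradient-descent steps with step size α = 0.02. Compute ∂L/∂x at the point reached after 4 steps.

-2.54332416

∇L = (34x + 26y - 6, 26x + 22y)
Step 1: at (4, 4), ∇L = (234, 192) → (4, 4) − 0.02·(234, 192) = (-0.68, 0.16)
Step 2: at (-0.68, 0.16), ∇L = (-24.96, -14.16) → (-0.68, 0.16) − 0.02·(-24.96, -14.16) = (-0.1808, 0.4432)
Step 3: at (-0.1808, 0.4432), ∇L = (-0.624, 5.0496) → (-0.1808, 0.4432) − 0.02·(-0.624, 5.0496) = (-0.16832, 0.342208)
Step 4: at (-0.16832, 0.342208), ∇L = (-2.825472, 3.152256) → (-0.16832, 0.342208) − 0.02·(-2.825472, 3.152256) = (-0.11181056, 0.27916288)
∂L/∂x at (-0.11181056, 0.27916288) = -2.54332416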